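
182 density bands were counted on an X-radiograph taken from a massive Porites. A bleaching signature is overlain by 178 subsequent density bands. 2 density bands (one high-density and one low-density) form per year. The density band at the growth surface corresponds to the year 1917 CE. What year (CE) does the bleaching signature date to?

There are 178 density bands younger than the bleaching signature.
178 density bands at 2 per year is 178 / 2 = 89 years.
The density band at the growth surface is 1917 CE, so the bleaching signature dates to 1917 − 89 = 1828 CE.

1828 CE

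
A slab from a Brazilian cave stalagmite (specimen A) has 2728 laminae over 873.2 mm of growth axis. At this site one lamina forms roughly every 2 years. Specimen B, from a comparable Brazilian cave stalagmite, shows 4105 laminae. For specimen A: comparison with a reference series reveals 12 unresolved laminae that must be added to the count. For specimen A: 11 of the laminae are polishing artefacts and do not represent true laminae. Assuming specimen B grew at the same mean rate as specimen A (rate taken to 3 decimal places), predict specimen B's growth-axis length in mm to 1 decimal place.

1313.6 mm

Specimen A: adjusted count: 2728 − 11 + 12 = 2729 laminae.
Specimen A: multiplying by 2 years per lamina: 2729 × 2 = 5458 years.
A: Extension rate ≈ 873.2 / 5458 = 0.160 mm/year.
Specimen B: at 2 years per lamina, 4105 × 2 = 8210 years. For B, 0.160 mm/year × 8210 years = 1313.6 mm.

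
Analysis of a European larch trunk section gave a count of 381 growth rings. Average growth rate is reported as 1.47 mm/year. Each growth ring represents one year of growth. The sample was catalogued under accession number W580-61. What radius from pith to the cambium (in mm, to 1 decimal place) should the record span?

The record spans 381 years at 1.47 mm per year.
381 years at 1.47 mm/year gives 1.47 × 381 = 560.1 mm.

560.1 mm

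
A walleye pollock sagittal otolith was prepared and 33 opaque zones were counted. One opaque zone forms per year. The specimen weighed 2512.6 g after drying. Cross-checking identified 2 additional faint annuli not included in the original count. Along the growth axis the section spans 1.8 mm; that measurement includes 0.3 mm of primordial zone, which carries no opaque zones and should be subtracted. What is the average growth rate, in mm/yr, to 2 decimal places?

After corrections the count is 33 + 2 = 35 opaque zones.
Net length = 1.8 − 0.3 = 1.5 mm.
Extension rate ≈ 1.5 / 35 = 0.04 mm/yr.

0.04 mm/yr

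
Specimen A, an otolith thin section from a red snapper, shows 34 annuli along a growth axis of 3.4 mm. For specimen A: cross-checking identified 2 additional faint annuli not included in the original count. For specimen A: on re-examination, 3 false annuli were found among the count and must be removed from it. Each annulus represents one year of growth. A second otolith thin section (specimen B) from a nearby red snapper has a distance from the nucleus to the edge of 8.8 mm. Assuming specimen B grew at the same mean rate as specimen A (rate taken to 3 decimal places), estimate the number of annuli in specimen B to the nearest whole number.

Specimen A: adjusted count: 34 − 3 + 2 = 33 annuli.
A: Extension rate ≈ 3.4 / 33 = 0.103 mm per year.
B spans 8.8 / 0.103 = 85.44 years ≈ 85 annuli.

85 annuli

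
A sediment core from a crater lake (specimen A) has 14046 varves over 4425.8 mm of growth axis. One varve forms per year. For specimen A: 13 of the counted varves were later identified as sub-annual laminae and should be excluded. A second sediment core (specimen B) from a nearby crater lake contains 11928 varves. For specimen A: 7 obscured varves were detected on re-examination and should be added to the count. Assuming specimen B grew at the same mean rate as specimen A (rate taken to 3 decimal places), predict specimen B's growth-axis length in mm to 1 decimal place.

Specimen A: after corrections the count is 14046 − 13 + 7 = 14040 varves.
A: Extension rate ≈ 4425.8 / 14040 = 0.315 mm/yr.
Length of B = 0.315 × 11928 = 3757.3 mm.

3757.3 mm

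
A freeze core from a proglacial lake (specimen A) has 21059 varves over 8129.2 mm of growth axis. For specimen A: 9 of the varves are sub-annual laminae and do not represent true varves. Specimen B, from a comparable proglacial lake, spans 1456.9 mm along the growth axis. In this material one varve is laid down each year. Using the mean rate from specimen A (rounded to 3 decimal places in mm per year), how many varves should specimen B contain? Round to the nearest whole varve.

Specimen A: after corrections the count is 21059 − 9 = 21050 varves.
A: Mean rate = 8129.2 mm / 21050 years ≈ 0.386 mm per year.
For B, 1456.9 / 0.386 = 3774.35 years ≈ 3774 varves.

3774 varves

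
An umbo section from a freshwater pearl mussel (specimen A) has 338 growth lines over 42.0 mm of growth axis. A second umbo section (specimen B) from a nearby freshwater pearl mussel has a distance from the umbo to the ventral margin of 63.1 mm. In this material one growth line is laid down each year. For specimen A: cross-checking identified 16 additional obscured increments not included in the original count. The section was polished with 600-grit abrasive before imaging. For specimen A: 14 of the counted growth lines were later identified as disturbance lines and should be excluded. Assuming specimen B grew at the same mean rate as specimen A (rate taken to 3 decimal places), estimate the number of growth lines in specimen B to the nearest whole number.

Specimen A: after corrections the count is 338 − 14 + 16 = 340 growth lines.
A: Mean rate = 42.0 mm / 340 years ≈ 0.124 mm per year.
For B, 63.1 / 0.124 = 508.87 years ≈ 509 growth lines.

509 growth lines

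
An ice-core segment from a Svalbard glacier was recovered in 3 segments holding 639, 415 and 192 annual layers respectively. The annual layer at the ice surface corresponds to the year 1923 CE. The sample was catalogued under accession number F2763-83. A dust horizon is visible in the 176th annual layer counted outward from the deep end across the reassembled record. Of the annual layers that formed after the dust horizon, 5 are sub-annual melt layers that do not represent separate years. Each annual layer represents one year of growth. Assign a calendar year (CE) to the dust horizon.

858 CE

Total annual layers = 639 + 415 + 192 = 1246.
1246 − 176 = 1070 annual layers lie beyond the dust horizon toward the ice surface.
1070 − 5 false = 1065 true annual layers after the dust horizon.
The annual layer at the ice surface is 1923 CE, so the dust horizon dates to 1923 − 1065 = 858 CE.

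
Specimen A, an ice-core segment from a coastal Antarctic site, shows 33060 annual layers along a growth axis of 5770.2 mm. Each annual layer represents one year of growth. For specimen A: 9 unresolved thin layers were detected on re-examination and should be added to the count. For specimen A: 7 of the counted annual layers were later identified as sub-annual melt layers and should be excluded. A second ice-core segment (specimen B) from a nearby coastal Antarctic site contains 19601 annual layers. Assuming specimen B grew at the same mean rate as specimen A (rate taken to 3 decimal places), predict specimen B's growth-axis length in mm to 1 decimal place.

Specimen A: adjusted count: 33060 − 7 + 9 = 33062 annual layers.
A: Extension rate ≈ 5770.2 / 33062 = 0.175 mm/year.
B's length ≈ 0.175 × 19601 = 3430.2 mm.

3430.2 mm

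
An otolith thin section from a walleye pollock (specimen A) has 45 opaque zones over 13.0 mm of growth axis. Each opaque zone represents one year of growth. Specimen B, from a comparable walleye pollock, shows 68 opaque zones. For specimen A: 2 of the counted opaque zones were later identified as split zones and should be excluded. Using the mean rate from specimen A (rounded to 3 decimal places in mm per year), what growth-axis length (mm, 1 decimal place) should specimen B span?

Specimen A: adjusted count: 45 − 2 = 43 opaque zones.
A: Extension rate ≈ 13.0 / 43 = 0.302 mm/year.
Length of B = 0.302 × 68 = 20.5 mm.

20.5 mm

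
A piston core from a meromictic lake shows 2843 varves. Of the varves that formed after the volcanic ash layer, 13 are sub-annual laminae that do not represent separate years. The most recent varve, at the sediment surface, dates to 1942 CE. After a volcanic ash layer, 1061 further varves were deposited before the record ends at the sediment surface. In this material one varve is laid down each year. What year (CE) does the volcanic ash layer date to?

1061 varves formed after the volcanic ash layer.
Removing the 13 false varves leaves 1061 − 13 = 1048 true varves beyond the volcanic ash layer.
1942 − 1048 = 894 CE.

894 CE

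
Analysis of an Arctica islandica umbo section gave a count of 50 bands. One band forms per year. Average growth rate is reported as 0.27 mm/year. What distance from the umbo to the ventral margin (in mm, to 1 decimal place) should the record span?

13.5 mm

The record spans 50 years at 0.27 mm per year.
Predicted length = 0.27 mm/year × 50 years = 13.5 mm.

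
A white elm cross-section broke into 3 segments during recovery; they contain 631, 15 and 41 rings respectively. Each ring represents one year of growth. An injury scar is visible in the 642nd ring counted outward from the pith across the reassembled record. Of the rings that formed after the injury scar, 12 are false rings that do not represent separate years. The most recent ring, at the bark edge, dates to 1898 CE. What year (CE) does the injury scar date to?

1865 CE

Total rings = 631 + 15 + 41 = 687.
Between ring 642 and the bark edge there are 687 − 642 = 45 rings.
Removing the 12 false rings leaves 45 − 12 = 33 true rings beyond the injury scar.
The ring at the bark edge is 1898 CE, so the injury scar dates to 1898 − 33 = 1865 CE.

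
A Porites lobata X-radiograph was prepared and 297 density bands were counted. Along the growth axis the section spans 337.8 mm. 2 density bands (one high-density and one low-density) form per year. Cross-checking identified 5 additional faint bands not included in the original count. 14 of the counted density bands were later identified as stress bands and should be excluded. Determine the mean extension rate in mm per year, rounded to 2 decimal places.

2.35 mm per year

True density band count = 297 − 14 + 5 = 288.
With 2 density bands per year, 288 / 2 = 144 years.
337.8 mm over 144 years gives 337.8 / 144 ≈ 2.35 mm per year.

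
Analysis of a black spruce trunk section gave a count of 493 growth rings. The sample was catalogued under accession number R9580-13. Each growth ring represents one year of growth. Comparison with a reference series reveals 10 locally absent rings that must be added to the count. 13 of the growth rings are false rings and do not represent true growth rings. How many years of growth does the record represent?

490 years

Adjusted count: 493 − 13 + 10 = 490 growth rings.
One growth ring per year makes the duration 490 years.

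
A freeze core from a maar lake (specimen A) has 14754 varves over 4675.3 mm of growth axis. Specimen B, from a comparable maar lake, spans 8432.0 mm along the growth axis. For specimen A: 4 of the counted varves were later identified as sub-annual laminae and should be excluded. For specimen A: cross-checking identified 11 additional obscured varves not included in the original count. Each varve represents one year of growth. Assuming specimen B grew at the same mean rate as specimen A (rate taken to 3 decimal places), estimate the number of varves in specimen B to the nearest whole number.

26599 varves

Specimen A: correcting the raw count gives 14754 − 4 + 11 = 14761 true varves.
A: 4675.3 mm over 14761 years gives 4675.3 / 14761 ≈ 0.317 mm per year.
For B, 8432.0 / 0.317 = 26599.37 years ≈ 26599 varves.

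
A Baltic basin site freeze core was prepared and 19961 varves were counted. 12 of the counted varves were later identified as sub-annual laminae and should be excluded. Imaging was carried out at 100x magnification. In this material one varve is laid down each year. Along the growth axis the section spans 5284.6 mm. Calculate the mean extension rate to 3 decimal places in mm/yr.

0.265 mm/yr

True varve count = 19961 − 12 = 19949.
Extension rate ≈ 5284.6 / 19949 = 0.265 mm/yr.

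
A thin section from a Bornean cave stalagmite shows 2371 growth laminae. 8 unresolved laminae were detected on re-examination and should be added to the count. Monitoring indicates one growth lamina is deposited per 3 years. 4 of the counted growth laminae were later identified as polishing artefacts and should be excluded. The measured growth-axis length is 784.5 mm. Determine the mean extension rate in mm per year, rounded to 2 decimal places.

After corrections the count is 2371 − 4 + 8 = 2375 growth laminae.
2375 growth laminae at 3 years each span 2375 × 3 = 7125 years.
Extension rate ≈ 784.5 / 7125 = 0.11 mm per year.

0.11 mm per year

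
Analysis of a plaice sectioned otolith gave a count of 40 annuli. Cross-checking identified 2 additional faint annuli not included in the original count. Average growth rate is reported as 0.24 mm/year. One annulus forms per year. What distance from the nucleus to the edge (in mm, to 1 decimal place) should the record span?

10.1 mm

True annulus count = 40 + 2 = 42.
42 years at 0.24 mm/year gives 0.24 × 42 = 10.1 mm.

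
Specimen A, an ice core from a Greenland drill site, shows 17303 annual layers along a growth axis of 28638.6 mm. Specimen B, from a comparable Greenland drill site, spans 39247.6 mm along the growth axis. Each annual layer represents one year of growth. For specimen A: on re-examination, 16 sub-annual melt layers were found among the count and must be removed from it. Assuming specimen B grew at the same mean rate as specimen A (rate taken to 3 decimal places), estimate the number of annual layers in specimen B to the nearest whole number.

23686 annual layers

Specimen A: true annual layer count = 17303 − 16 = 17287.
A: Mean rate = 28638.6 mm / 17287 years ≈ 1.657 mm/year.
B spans 39247.6 / 1.657 = 23685.94 years ≈ 23686 annual layers.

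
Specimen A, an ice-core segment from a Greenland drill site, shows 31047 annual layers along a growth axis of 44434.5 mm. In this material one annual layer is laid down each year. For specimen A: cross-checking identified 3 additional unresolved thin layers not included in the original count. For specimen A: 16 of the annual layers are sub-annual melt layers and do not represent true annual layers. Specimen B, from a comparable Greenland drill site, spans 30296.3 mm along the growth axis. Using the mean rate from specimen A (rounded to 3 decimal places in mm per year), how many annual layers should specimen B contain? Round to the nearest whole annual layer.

Specimen A: after corrections the count is 31047 − 16 + 3 = 31034 annual layers.
A: 44434.5 mm over 31034 years gives 44434.5 / 31034 ≈ 1.432 mm per year.
B spans 30296.3 / 1.432 = 21156.63 years ≈ 21157 annual layers.

21157 annual layers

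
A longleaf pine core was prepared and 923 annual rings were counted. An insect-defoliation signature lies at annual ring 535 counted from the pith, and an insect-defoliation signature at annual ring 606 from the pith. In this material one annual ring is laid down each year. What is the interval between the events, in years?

71 yr

Separation: 606 − 535 = 71 annual rings.
At one annual ring per year, 71 years elapsed between them.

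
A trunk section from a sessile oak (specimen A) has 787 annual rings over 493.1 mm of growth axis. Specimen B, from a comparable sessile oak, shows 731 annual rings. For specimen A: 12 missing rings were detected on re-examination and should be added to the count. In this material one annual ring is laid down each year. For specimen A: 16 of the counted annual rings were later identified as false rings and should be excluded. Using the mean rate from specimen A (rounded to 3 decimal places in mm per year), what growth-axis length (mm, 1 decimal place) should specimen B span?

Specimen A: true annual ring count = 787 − 16 + 12 = 783.
A: Extension rate ≈ 493.1 / 783 = 0.630 mm/yr.
B's length ≈ 0.630 × 731 = 460.5 mm.

460.5 mm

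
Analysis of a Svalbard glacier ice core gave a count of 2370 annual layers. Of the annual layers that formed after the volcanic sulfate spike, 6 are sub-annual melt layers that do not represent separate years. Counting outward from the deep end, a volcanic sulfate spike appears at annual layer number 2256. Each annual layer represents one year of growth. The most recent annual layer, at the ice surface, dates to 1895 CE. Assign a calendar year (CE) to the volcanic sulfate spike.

2370 − 2256 = 114 annual layers lie beyond the volcanic sulfate spike toward the ice surface.
Excluding 6 false annual layers: 114 − 6 = 108.
The annual layer at the ice surface is 1895 CE, so the volcanic sulfate spike dates to 1895 − 108 = 1787 CE.

1787 CE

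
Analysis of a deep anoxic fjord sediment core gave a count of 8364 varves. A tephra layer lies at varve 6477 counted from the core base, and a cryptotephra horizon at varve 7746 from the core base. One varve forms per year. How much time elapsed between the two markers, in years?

Separation: 7746 − 6477 = 1269 varves.
One varve per year makes the interval 1269 years.

1269 yr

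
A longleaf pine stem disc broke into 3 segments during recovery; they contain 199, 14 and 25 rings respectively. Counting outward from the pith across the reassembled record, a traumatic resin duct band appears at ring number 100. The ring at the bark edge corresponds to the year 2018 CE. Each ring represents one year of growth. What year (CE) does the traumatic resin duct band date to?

1880 CE

Total rings = 199 + 14 + 25 = 238.
238 − 100 = 138 rings lie beyond the traumatic resin duct band toward the bark edge.
2018 − 138 = 1880 CE.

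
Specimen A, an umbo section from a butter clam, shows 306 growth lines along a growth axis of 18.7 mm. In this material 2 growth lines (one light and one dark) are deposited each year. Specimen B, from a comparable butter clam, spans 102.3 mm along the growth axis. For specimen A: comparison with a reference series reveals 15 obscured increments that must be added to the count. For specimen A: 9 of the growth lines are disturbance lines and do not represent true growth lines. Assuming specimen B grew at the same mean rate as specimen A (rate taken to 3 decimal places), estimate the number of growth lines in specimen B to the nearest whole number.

1705 growth lines

Specimen A: after corrections the count is 306 − 9 + 15 = 312 growth lines.
Specimen A: with 2 growth lines per year, 312 / 2 = 156 years.
A: Extension rate ≈ 18.7 / 156 = 0.120 mm per year.
For B, 102.3 / 0.120 = 852.50 years; at 2 growth lines per year that is 852.50 × 2 ≈ 1705 growth lines.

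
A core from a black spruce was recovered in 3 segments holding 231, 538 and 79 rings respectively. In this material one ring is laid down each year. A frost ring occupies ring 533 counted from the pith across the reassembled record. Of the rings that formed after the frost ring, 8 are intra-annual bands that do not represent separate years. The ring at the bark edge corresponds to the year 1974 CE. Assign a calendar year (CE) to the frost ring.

Total rings = 231 + 538 + 79 = 848.
848 − 533 = 315 rings lie beyond the frost ring toward the bark edge.
Excluding 8 false rings: 315 − 8 = 307.
Counting back 307 years from 1974 CE places the frost ring in 1974 − 307 = 1667 CE.

1667 CE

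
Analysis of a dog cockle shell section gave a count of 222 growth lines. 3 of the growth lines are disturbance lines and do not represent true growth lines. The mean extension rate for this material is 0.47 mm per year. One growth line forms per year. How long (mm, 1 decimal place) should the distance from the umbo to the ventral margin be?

True growth line count = 222 − 3 = 219.
219 years at 0.47 mm/year gives 0.47 × 219 = 102.9 mm.

102.9 mm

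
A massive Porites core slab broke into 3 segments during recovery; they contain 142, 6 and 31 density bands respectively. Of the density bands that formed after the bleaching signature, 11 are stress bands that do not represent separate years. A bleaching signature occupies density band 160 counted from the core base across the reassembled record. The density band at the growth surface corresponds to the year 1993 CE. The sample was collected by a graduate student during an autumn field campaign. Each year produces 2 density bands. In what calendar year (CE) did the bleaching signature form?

Total density bands = 142 + 6 + 31 = 179.
179 − 160 = 19 density bands lie beyond the bleaching signature toward the growth surface.
Excluding 11 false density bands: 19 − 11 = 8.
With 2 density bands per year, 8 / 2 = 4 years.
The density band at the growth surface is 1993 CE, so the bleaching signature dates to 1993 − 4 = 1989 CE.

1989 CE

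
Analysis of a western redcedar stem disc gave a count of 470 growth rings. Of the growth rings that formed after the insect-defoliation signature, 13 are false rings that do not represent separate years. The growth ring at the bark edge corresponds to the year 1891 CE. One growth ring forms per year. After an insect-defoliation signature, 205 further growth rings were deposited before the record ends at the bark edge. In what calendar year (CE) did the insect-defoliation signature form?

1699 CE

205 growth rings post-date the insect-defoliation signature.
Excluding 13 false growth rings: 205 − 13 = 192.
Counting back 192 years from 1891 CE places the insect-defoliation signature in 1891 − 192 = 1699 CE.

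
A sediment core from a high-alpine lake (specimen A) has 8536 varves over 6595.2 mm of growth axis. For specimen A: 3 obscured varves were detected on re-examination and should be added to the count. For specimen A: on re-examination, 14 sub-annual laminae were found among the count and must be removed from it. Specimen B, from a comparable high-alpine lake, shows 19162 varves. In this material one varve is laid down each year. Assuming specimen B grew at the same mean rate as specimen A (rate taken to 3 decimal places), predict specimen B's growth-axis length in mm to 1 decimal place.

Specimen A: correcting the raw count gives 8536 − 14 + 3 = 8525 true varves.
A: Mean rate = 6595.2 mm / 8525 years ≈ 0.774 mm/yr.
For B, 0.774 mm/year × 19162 years = 14831.4 mm.

14831.4 mm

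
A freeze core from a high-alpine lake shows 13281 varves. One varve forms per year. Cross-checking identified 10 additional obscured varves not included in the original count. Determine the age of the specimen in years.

Correcting the raw count gives 13281 + 10 = 13291 true varves.
At one varve per year, that is 13291 years.

13291 yr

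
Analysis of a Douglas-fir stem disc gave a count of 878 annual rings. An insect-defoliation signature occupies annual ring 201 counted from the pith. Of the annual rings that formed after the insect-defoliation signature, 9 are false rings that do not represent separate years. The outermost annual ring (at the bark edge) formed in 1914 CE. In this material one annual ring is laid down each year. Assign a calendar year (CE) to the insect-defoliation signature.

878 − 201 = 677 annual rings lie beyond the insect-defoliation signature toward the bark edge.
677 − 9 false = 668 true annual rings after the insect-defoliation signature.
Counting back 668 years from 1914 CE places the insect-defoliation signature in 1914 − 668 = 1246 CE.

1246 CE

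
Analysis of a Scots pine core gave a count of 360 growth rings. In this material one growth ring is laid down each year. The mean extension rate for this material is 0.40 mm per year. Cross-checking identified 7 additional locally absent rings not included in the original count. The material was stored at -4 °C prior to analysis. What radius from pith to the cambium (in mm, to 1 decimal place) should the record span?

146.8 mm

Correcting the raw count gives 360 + 7 = 367 true growth rings.
Length ≈ 0.40 × 367 = 146.8 mm.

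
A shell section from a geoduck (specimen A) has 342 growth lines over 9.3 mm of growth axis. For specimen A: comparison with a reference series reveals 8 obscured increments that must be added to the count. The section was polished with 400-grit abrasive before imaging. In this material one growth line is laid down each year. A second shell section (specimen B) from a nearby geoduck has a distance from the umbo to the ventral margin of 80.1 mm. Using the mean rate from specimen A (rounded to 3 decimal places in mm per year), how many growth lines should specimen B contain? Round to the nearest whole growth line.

Specimen A: correcting the raw count gives 342 + 8 = 350 true growth lines.
A: 9.3 mm over 350 years gives 9.3 / 350 ≈ 0.027 mm/yr.
B spans 80.1 / 0.027 = 2966.67 years ≈ 2967 growth lines.

2967 growth lines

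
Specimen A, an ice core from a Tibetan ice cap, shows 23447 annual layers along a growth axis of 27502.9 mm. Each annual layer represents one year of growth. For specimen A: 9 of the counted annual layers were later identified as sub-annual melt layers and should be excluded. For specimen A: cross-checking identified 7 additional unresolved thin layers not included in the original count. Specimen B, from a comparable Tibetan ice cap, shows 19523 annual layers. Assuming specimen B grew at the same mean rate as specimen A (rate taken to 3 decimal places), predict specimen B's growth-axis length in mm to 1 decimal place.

Specimen A: adjusted count: 23447 − 9 + 7 = 23445 annual layers.
A: Mean rate = 27502.9 mm / 23445 years ≈ 1.173 mm per year.
Length of B = 1.173 × 19523 = 22900.5 mm.

22900.5 mm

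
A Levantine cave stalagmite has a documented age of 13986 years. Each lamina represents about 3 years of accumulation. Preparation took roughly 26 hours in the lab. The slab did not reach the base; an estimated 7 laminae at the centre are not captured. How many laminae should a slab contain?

One lamina every 3 years means 13986 / 3 = 4662 laminae.
4662 − 7 missed = 4655 laminae expected in the prepared section.

4655 laminae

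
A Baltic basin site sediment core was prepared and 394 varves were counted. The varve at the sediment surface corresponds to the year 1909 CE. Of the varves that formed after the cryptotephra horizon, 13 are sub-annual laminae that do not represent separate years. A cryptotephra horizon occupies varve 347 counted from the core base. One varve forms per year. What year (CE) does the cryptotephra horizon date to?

394 − 347 = 47 varves lie beyond the cryptotephra horizon toward the sediment surface.
47 − 13 false = 34 true varves after the cryptotephra horizon.
1909 − 34 = 1875 CE.

1875 CE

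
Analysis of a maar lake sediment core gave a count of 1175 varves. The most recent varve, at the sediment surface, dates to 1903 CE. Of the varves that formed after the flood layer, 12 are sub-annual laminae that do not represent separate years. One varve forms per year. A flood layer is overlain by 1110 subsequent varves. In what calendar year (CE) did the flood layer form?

805 CE

There are 1110 varves younger than the flood layer.
Excluding 12 false varves: 1110 − 12 = 1098.
Counting back 1098 years from 1903 CE places the flood layer in 1903 − 1098 = 805 CE.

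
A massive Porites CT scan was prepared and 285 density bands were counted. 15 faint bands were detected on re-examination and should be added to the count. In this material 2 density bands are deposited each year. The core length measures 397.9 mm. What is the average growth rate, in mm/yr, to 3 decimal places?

Adjusted count: 285 + 15 = 300 density bands.
Dividing by 2 density bands per year: 300 / 2 = 150 years.
Extension rate ≈ 397.9 / 150 = 2.653 mm/yr.

2.653 mm/yr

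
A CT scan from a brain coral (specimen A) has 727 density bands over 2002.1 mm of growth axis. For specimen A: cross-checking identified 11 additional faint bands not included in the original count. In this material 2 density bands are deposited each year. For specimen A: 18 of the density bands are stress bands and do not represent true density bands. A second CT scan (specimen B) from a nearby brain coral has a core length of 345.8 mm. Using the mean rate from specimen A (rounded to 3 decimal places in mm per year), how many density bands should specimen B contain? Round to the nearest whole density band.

Specimen A: adjusted count: 727 − 18 + 11 = 720 density bands.
Specimen A: with 2 density bands per year, 720 / 2 = 360 years.
A: Extension rate ≈ 2002.1 / 360 = 5.561 mm/yr.
For B, 345.8 / 5.561 = 62.18 years; at 2 density bands per year that is 62.18 × 2 ≈ 124 density bands.

124 density bands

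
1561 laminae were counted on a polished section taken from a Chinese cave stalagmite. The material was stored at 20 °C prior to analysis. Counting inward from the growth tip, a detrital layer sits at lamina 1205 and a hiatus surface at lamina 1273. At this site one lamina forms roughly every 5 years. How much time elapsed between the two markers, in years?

The two markers are separated by 1273 − 1205 = 68 laminae.
Multiplying by 5 years per lamina: 68 × 5 = 340 years.

340 years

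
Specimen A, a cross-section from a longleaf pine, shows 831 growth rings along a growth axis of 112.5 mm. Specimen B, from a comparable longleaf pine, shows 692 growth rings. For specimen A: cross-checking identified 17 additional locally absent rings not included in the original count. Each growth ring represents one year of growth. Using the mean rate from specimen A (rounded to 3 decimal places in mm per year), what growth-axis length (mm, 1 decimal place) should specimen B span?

92.0 mm

Specimen A: true growth ring count = 831 + 17 = 848.
A: Mean rate = 112.5 mm / 848 years ≈ 0.133 mm/year.
For B, 0.133 mm/year × 692 years = 92.0 mm.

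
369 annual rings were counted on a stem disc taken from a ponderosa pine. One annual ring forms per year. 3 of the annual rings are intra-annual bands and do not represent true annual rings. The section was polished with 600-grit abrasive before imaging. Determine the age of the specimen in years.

366 years

After corrections the count is 369 − 3 = 366 annual rings.
With a one-to-one annual ring periodicity this is 366 years.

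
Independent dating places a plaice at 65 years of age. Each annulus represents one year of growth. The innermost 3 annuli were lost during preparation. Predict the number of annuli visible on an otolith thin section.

Expected annuli over 65 years: 65.
65 − 3 missed = 62 annuli expected in the prepared section.

62 annuli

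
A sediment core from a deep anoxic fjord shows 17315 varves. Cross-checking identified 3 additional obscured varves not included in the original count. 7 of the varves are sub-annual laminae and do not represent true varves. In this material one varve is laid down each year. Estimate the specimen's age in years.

Adjusted count: 17315 − 7 + 3 = 17311 varves.
At one varve per year, that is 17311 years.

17311 years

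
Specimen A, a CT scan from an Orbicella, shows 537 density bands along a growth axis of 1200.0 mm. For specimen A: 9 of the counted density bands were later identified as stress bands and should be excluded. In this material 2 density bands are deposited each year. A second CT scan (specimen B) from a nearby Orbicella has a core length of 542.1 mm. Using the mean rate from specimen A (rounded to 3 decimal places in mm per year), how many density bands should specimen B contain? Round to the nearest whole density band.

239 density bands

Specimen A: after corrections the count is 537 − 9 = 528 density bands.
Specimen A: 528 density bands at 2 per year is 528 / 2 = 264 years.
A: 1200.0 mm over 264 years gives 1200.0 / 264 ≈ 4.545 mm per year.
Specimen B: 542.1 mm / 4.545 mm per year = 119.27 years; at 2 density bands per year that is 119.27 × 2 ≈ 239 density bands.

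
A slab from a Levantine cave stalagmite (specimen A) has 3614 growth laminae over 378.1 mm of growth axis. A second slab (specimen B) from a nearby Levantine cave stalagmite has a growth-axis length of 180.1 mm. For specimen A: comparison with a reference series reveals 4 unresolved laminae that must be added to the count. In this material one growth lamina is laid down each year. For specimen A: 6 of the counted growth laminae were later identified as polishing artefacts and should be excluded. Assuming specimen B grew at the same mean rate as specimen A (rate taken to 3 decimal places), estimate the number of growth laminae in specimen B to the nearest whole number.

1715 growth laminae

Specimen A: after corrections the count is 3614 − 6 + 4 = 3612 growth laminae.
A: Extension rate ≈ 378.1 / 3612 = 0.105 mm/year.
B spans 180.1 / 0.105 = 1715.24 years ≈ 1715 growth laminae.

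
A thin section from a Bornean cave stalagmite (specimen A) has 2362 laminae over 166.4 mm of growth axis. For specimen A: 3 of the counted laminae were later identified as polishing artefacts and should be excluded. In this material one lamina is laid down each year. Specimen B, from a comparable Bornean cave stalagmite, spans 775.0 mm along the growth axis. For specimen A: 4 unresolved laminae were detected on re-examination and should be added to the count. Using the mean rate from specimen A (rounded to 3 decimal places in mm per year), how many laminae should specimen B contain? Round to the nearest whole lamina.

11071 laminae

Specimen A: after corrections the count is 2362 − 3 + 4 = 2363 laminae.
A: Extension rate ≈ 166.4 / 2363 = 0.070 mm/yr.
Specimen B: 775.0 mm / 0.070 mm per year = 11071.43 years ≈ 11071 laminae.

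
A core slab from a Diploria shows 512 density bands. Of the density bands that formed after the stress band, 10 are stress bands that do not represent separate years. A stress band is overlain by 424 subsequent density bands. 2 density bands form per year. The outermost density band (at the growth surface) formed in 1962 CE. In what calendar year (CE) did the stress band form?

1755 CE

There are 424 density bands younger than the stress band.
424 − 10 false = 414 true density bands after the stress band.
With 2 density bands per year, 414 / 2 = 207 years.
Counting back 207 years from 1962 CE places the stress band in 1962 − 207 = 1755 CE.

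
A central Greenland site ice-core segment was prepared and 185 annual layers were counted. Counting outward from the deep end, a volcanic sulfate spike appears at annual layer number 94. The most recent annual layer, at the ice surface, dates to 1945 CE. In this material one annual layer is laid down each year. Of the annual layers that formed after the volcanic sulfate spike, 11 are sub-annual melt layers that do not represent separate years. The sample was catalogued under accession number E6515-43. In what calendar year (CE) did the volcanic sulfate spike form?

The volcanic sulfate spike sits at annual layer 94 from the deep end, so 185 − 94 = 91 annual layers formed after it.
Excluding 11 false annual layers: 91 − 11 = 80.
The annual layer at the ice surface is 1945 CE, so the volcanic sulfate spike dates to 1945 − 80 = 1865 CE.

1865 CE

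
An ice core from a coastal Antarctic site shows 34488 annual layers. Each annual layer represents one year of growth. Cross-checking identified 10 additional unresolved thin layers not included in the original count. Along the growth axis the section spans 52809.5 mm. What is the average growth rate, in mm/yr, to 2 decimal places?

1.53 mm/yr

True annual layer count = 34488 + 10 = 34498.
Mean rate = 52809.5 mm / 34498 years ≈ 1.53 mm/yr.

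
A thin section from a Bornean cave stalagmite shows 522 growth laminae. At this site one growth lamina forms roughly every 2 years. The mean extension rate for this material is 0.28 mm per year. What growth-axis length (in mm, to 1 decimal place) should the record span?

292.3 mm

Multiplying by 2 years per growth lamina: 522 × 2 = 1044 years.
Length ≈ 0.28 × 1044 = 292.3 mm.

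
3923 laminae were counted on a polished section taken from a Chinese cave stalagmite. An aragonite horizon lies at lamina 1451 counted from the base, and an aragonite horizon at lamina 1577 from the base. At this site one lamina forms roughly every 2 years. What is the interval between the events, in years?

252 yr

The two markers are separated by 1577 − 1451 = 126 laminae.
At 2 years per lamina, 126 × 2 = 252 years.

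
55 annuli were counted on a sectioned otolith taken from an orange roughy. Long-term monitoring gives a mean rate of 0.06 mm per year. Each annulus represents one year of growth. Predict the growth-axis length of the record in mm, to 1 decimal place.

The record spans 55 years at 0.06 mm per year.
Length ≈ 0.06 × 55 = 3.3 mm.

3.3 mm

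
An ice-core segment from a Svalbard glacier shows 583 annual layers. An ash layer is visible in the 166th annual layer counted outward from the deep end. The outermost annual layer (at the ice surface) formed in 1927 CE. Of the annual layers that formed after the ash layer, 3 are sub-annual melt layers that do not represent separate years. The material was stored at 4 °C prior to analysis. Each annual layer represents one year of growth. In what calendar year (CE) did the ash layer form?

1513 CE

583 − 166 = 417 annual layers lie beyond the ash layer toward the ice surface.
417 − 3 false = 414 true annual layers after the ash layer.
1927 − 414 = 1513 CE.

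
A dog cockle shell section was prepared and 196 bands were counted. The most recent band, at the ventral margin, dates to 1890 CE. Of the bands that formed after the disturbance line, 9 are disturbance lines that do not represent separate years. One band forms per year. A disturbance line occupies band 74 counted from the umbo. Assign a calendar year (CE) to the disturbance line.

1777 CE

196 − 74 = 122 bands lie beyond the disturbance line toward the ventral margin.
122 − 9 false = 113 true bands after the disturbance line.
The band at the ventral margin is 1890 CE, so the disturbance line dates to 1890 − 113 = 1777 CE.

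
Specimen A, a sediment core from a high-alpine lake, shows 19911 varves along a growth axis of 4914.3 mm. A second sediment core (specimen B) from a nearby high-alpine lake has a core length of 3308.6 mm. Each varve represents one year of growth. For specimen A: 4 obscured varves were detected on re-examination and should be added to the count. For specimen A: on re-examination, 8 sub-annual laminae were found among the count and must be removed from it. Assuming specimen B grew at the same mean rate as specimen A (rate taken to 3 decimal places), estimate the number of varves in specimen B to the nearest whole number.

13395 varves

Specimen A: adjusted count: 19911 − 8 + 4 = 19907 varves.
A: 4914.3 mm over 19907 years gives 4914.3 / 19907 ≈ 0.247 mm per year.
For B, 3308.6 / 0.247 = 13395.14 years ≈ 13395 varves.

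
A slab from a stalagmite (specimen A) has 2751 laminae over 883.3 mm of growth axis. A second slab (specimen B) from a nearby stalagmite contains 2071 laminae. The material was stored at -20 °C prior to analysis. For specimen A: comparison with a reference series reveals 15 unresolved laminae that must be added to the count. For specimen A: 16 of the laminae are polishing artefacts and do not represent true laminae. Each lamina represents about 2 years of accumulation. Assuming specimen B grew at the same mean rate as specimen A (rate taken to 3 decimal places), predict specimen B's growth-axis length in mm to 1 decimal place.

666.9 mm

Specimen A: correcting the raw count gives 2751 − 16 + 15 = 2750 true laminae.
Specimen A: 2750 laminae at 2 years each span 2750 × 2 = 5500 years.
A: Mean rate = 883.3 mm / 5500 years ≈ 0.161 mm/yr.
Specimen B: 2071 laminae at 2 years each span 2071 × 2 = 4142 years. Length of B = 0.161 × 4142 = 666.9 mm.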